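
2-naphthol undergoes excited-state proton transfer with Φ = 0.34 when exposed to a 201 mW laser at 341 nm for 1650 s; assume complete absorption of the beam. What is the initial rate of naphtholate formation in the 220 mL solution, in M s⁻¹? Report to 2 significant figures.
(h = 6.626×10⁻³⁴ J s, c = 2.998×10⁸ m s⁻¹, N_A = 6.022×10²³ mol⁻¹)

Photon energy at 341 nm: hc/λ = (6.626×10⁻³⁴)(2.998×10⁸)/(341×10⁻⁹) = 5.825×10⁻¹⁹ J.
Energy delivered: (201 mW)(1650 s) = 331.7 J.
Photons incident: 331.7 / 5.825×10⁻¹⁹ = 5.694×10²⁰, i.e. 5.694×10²⁰/6.022×10²³ = 9.455×10⁻⁴ mol.
Product formed: 0.34 × 9.455×10⁻⁴ = 3.215×10⁻⁴ mol.
Rate: 3.215×10⁻⁴ mol / (1650 s × 0.22 L) = 8.9×10⁻⁷ M s⁻¹.

8.9×10⁻⁷ M s⁻¹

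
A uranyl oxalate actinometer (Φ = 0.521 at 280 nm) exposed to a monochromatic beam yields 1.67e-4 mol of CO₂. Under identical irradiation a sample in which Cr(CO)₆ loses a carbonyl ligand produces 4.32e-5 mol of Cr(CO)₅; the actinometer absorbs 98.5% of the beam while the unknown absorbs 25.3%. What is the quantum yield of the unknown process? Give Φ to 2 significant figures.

Φ = 0.52

Photons absorbed by the actinometer: 1.67e-4 / 0.521 = 3.205e-4 mol.
Incident flux: 3.205e-4 / 0.985 = 3.254e-4 einstein.
Absorbed by unknown: 0.253 × 3.254e-4 = 8.233e-5 mol.
Φ(unknown) = 4.32e-5 / 8.233e-5 = 0.52.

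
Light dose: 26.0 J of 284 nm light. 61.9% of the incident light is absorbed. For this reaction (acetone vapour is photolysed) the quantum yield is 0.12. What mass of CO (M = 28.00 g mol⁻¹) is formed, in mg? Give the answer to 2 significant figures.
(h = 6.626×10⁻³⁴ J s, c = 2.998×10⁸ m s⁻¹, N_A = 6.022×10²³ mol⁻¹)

0.13 mg

Photon energy at 284 nm: hc/λ = (6.626×10⁻³⁴)(2.998×10⁸)/(284×10⁻⁹) = 6.995×10⁻¹⁹ J.
Photons incident: 26.0 / 6.995×10⁻¹⁹ = 3.717×10¹⁹, i.e. 3.717×10¹⁹/6.022×10²³ = 6.172×10⁻⁵ mol.
Photons absorbed: 0.619 × 6.172×10⁻⁵ = 3.820×10⁻⁵ mol.
Product: Φ × n_abs = 0.12 × 3.820×10⁻⁵ = 4.584×10⁻⁶ mol.
Mass: 4.584×10⁻⁶ × 28.00 = 1.284×10⁻⁴ g = 0.13 mg.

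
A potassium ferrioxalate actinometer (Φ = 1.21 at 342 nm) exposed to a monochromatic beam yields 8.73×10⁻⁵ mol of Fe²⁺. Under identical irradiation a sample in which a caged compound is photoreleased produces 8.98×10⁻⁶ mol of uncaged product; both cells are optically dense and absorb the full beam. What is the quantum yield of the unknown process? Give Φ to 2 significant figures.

Photons absorbed by the actinometer: 8.73×10⁻⁵ / 1.21 = 7.215×10⁻⁵ mol.
Φ(unknown) = 8.98×10⁻⁶ / 7.215×10⁻⁵ = 0.12.

Φ = 0.12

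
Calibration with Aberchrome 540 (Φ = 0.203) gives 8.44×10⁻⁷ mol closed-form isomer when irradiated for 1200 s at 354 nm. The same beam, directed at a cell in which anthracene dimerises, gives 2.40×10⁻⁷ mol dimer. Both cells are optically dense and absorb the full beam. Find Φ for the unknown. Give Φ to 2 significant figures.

Photons absorbed by the actinometer: 8.44×10⁻⁷ / 0.203 = 4.158×10⁻⁶ mol.
Φ(unknown) = 2.40×10⁻⁷ / 4.158×10⁻⁶ = 0.058.

Φ = 0.058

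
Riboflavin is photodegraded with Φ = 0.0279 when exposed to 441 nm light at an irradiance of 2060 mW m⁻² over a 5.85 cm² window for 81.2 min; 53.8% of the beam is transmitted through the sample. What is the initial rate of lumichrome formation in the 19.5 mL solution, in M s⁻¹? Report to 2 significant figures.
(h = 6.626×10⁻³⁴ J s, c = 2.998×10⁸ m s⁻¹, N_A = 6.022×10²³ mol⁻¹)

2.9×10⁻⁹ M s⁻¹

Photon energy at 441 nm: hc/λ = (6.626×10⁻³⁴)(2.998×10⁸)/(441×10⁻⁹) = 4.504×10⁻¹⁹ J.
Energy delivered: (2060 mW m⁻²)(5.85×10⁻⁴ m²)(4872 s) = 5.871 J.
Photons incident: 5.871 / 4.504×10⁻¹⁹ = 1.304×10¹⁹, i.e. 1.304×10¹⁹/6.022×10²³ = 2.165×10⁻⁵ mol.
Fraction absorbed: 1 − 53.8/100 = 0.4620.
Photons absorbed: 0.4620 × 2.165×10⁻⁵ = 1.000×10⁻⁵ mol.
Product formed: 0.0279 × 1.000×10⁻⁵ = 2.790×10⁻⁷ mol.
Rate: 2.790×10⁻⁷ mol / (4872 s × 0.0195 L) = 2.9×10⁻⁹ M s⁻¹.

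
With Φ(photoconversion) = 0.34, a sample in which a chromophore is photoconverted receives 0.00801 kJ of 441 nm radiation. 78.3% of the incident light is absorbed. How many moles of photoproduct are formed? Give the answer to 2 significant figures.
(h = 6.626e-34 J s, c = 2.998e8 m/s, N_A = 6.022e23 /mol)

Photon energy at 441 nm: hc/λ = (6.626e-34)(2.998e8)/(441e-9) = 4.504e-19 J.
Incident energy: 0.00801 kJ = 8.01 J.
Photons incident: 8.01 / 4.504e-19 = 1.778e19, i.e. 1.778e19/6.022e23 = 2.953e-5 mol.
Photons absorbed: 0.783 × 2.953e-5 = 2.312e-5 mol.
Product: Φ × n_abs = 0.34 × 2.312e-5 = 7.861e-6 mol.

7.9e-6 mol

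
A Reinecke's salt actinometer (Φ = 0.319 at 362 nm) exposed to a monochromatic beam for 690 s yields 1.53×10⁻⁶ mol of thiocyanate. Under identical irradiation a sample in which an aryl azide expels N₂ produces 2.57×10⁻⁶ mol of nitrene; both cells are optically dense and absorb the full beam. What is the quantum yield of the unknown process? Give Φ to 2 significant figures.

Photons absorbed by the actinometer: 1.53×10⁻⁶ / 0.319 = 4.796×10⁻⁶ mol.
Φ(unknown) = 2.57×10⁻⁶ / 4.796×10⁻⁶ = 0.54.

Φ = 0.54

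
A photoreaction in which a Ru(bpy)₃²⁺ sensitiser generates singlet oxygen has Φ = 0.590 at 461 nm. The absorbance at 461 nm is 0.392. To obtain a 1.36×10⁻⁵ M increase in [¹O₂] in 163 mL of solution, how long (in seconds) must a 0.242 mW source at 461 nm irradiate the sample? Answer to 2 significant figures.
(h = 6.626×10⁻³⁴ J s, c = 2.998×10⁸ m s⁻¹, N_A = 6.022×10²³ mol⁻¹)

Product: (1.36×10⁻⁵ M)(0.163 L) = 2.217×10⁻⁶ mol.
Photons that must be absorbed: 2.217×10⁻⁶ / 0.590 = 3.758×10⁻⁶ mol.
Fraction absorbed: 1 − 10^(−0.392) = 0.5945.
Incident photons needed: 3.758×10⁻⁶ / 0.5945 = 6.321×10⁻⁶ mol.
Photon energy: hc/λ = 4.309×10⁻¹⁹ J; per mole, 2.595×10⁵ J mol⁻¹.
Energy required: 6.321×10⁻⁶ × 2.595×10⁵ = 1.640 J.
Time: 1.640 J / 0.000242 W = 6800 s.

t ≈ 6800 s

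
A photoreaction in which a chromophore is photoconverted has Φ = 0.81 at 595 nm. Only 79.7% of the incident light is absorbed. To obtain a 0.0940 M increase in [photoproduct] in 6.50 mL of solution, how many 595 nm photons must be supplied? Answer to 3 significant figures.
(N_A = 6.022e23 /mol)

Product: (0.0940 M)(0.0065 L) = 6.110e-4 mol.
Photons that must be absorbed: 6.110e-4 / 0.81 = 7.543e-4 mol.
Incident photons needed: 7.543e-4 / 0.797 = 9.464e-4 mol.
Photon count: 9.464e-4 × 6.022e23 = 5.70e20.

5.70e20 photons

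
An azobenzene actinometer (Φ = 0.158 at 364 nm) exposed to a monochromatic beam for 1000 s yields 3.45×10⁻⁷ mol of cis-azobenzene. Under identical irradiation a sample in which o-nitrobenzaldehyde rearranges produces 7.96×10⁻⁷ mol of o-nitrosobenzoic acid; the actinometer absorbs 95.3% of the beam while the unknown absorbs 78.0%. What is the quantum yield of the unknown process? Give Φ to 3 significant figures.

Photons absorbed by the actinometer: 3.45×10⁻⁷ / 0.158 = 2.184×10⁻⁶ mol.
Incident flux: 2.184×10⁻⁶ / 0.953 = 2.292×10⁻⁶ einstein.
Absorbed by unknown: 0.780 × 2.292×10⁻⁶ = 1.788×10⁻⁶ mol.
Φ(unknown) = 7.96×10⁻⁷ / 1.788×10⁻⁶ = 0.445.

Φ = 0.445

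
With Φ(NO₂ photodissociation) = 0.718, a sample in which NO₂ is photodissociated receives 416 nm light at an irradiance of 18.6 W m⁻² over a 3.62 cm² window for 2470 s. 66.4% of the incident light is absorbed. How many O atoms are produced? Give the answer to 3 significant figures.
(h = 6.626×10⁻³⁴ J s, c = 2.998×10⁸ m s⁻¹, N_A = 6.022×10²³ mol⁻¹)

1.66×10¹⁹ atoms

Photon energy at 416 nm: hc/λ = (6.626×10⁻³⁴)(2.998×10⁸)/(416×10⁻⁹) = 4.775×10⁻¹⁹ J.
Energy delivered: (18.6 W m⁻²)(3.62×10⁻⁴ m²)(2470 s) = 16.63 J.
Photons incident: 16.63 / 4.775×10⁻¹⁹ = 3.483×10¹⁹, i.e. 3.483×10¹⁹/6.022×10²³ = 5.784×10⁻⁵ mol.
Photons absorbed: 0.664 × 5.784×10⁻⁵ = 3.841×10⁻⁵ mol.
Product: Φ × n_abs = 0.718 × 3.841×10⁻⁵ = 2.758×10⁻⁵ mol.
As a count: 2.758×10⁻⁵ × 6.022×10²³ = 1.66×10¹⁹.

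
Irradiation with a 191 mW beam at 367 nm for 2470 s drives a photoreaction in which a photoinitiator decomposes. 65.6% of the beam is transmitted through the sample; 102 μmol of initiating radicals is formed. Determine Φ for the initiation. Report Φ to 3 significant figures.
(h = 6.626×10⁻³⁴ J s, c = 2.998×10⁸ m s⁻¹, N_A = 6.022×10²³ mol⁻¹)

Φ = 0.205

Product: 102 μmol = 1.02×10⁻⁴ mol.
Photon energy at 367 nm: hc/λ = (6.626×10⁻³⁴)(2.998×10⁸)/(367×10⁻⁹) = 5.413×10⁻¹⁹ J.
Energy delivered: (191 mW)(2470 s) = 471.8 J.
Photons incident: 471.8 / 5.413×10⁻¹⁹ = 8.716×10²⁰, i.e. 8.716×10²⁰/6.022×10²³ = 0.001447 mol.
Fraction absorbed: 1 − 65.6/100 = 0.3440.
Photons absorbed: 0.3440 × 0.001447 = 4.978×10⁻⁴ mol.
Φ = 1.02×10⁻⁴ mol / 4.978×10⁻⁴ mol photons = 0.205.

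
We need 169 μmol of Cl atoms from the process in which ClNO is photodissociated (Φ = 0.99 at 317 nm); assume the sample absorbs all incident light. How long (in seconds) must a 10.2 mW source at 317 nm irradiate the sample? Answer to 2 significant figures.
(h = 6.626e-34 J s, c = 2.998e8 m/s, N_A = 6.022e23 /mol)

Product: 169 μmol = 1.69e-4 mol.
Photons that must be absorbed: 1.69e-4 / 0.99 = 1.707e-4 mol.
Photon energy: hc/λ = 6.266e-19 J; per mole, 3.773e5 J mol⁻¹.
Energy required: 1.707e-4 × 3.773e5 = 64.41 J.
Time: 64.41 J / 0.0102 W = 6300 s.

t ≈ 6300 s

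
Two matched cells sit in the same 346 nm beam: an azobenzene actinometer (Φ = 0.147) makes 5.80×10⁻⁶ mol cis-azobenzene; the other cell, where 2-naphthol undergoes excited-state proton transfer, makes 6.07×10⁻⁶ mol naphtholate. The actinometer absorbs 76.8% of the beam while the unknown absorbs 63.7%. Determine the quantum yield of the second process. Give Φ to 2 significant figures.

Photons absorbed by the actinometer: 5.80×10⁻⁶ / 0.147 = 3.946×10⁻⁵ mol.
Incident flux: 3.946×10⁻⁵ / 0.768 = 5.138×10⁻⁵ einstein.
Absorbed by unknown: 0.637 × 5.138×10⁻⁵ = 3.273×10⁻⁵ mol.
Φ(unknown) = 6.07×10⁻⁶ / 3.273×10⁻⁵ = 0.19.

Φ = 0.19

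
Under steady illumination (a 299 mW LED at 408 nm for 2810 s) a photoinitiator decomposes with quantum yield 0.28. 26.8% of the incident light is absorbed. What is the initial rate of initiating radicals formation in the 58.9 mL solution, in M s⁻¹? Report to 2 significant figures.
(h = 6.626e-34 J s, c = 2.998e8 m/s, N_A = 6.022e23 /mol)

Photon energy at 408 nm: hc/λ = (6.626e-34)(2.998e8)/(408e-9) = 4.869e-19 J.
Energy delivered: (299 mW)(2810 s) = 840.2 J.
Photons incident: 840.2 / 4.869e-19 = 1.726e21, i.e. 1.726e21/6.022e23 = 0.002866 mol.
Photons absorbed: 0.268 × 0.002866 = 7.681e-4 mol.
Product formed: 0.28 × 7.681e-4 = 2.151e-4 mol.
Rate: 2.151e-4 mol / (2810 s × 0.0589 L) = 1.3e-6 M s⁻¹.

1.3e-6 M s⁻¹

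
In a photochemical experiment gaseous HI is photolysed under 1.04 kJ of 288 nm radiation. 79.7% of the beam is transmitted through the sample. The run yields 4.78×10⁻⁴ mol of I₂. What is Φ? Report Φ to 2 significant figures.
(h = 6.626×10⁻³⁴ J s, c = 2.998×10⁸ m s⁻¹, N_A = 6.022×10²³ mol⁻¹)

Φ = 0.94

Photon energy at 288 nm: hc/λ = (6.626×10⁻³⁴)(2.998×10⁸)/(288×10⁻⁹) = 6.897×10⁻¹⁹ J.
Incident energy: 1.04 kJ = 1040 J.
Photons incident: 1040 / 6.897×10⁻¹⁹ = 1.508×10²¹, i.e. 1.508×10²¹/6.022×10²³ = 0.002504 mol.
Fraction absorbed: 1 − 79.7/100 = 0.2030.
Photons absorbed: 0.2030 × 0.002504 = 5.083×10⁻⁴ mol.
Φ = 4.78×10⁻⁴ mol / 5.083×10⁻⁴ mol photons = 0.94.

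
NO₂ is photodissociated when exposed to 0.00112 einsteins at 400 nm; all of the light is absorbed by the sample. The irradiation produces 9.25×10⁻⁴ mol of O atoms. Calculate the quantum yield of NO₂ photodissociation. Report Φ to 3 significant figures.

Φ = 9.25×10⁻⁴ mol / 0.00112 mol photons = 0.826.

Φ = 0.826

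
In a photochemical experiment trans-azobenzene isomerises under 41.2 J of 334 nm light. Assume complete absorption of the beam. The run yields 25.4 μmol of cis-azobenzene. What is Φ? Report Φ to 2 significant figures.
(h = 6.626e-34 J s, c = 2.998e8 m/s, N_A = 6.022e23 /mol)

Product: 25.4 μmol = 2.54e-5 mol.
Photon energy at 334 nm: hc/λ = (6.626e-34)(2.998e8)/(334e-9) = 5.948e-19 J.
Photons incident: 41.2 / 5.948e-19 = 6.927e19, i.e. 6.927e19/6.022e23 = 1.150e-4 mol.
Φ = 2.54e-5 mol / 1.150e-4 mol photons = 0.22.

Φ = 0.22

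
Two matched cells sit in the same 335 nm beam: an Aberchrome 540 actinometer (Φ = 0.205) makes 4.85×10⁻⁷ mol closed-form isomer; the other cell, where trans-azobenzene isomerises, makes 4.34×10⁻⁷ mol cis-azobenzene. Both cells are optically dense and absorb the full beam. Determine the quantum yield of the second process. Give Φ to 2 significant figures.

Photons absorbed by the actinometer: 4.85×10⁻⁷ / 0.205 = 2.366×10⁻⁶ mol.
Φ(unknown) = 4.34×10⁻⁷ / 2.366×10⁻⁶ = 0.18.

Φ = 0.18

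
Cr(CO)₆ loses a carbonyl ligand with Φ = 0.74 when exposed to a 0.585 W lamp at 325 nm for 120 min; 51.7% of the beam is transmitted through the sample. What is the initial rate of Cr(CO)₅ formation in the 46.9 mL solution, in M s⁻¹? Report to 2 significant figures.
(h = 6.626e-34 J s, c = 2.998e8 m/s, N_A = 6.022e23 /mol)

1.2e-5 M s⁻¹

Photon energy at 325 nm: hc/λ = (6.626e-34)(2.998e8)/(325e-9) = 6.112e-19 J.
Energy delivered: (0.585 W)(7200 s) = 4212 J.
Photons incident: 4212 / 6.112e-19 = 6.891e21, i.e. 6.891e21/6.022e23 = 0.01144 mol.
Fraction absorbed: 1 − 51.7/100 = 0.4830.
Photons absorbed: 0.4830 × 0.01144 = 0.005526 mol.
Product formed: 0.74 × 0.005526 = 0.004089 mol.
Rate: 0.004089 mol / (7200 s × 0.0469 L) = 1.2e-5 M s⁻¹.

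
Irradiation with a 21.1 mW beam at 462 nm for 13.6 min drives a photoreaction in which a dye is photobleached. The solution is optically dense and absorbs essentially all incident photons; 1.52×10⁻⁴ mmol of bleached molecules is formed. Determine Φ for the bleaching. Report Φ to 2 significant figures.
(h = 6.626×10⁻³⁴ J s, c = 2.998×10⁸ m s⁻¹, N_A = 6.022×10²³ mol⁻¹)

Φ = 0.0023

Product: 1.52×10⁻⁴ mmol = 1.52×10⁻⁷ mol.
Photon energy at 462 nm: hc/λ = (6.626×10⁻³⁴)(2.998×10⁸)/(462×10⁻⁹) = 4.300×10⁻¹⁹ J.
Energy delivered: (21.1 mW)(816 s) = 17.22 J.
Photons incident: 17.22 / 4.300×10⁻¹⁹ = 4.005×10¹⁹, i.e. 4.005×10¹⁹/6.022×10²³ = 6.651×10⁻⁵ mol.
Φ = 1.52×10⁻⁷ mol / 6.651×10⁻⁵ mol photons = 0.0023.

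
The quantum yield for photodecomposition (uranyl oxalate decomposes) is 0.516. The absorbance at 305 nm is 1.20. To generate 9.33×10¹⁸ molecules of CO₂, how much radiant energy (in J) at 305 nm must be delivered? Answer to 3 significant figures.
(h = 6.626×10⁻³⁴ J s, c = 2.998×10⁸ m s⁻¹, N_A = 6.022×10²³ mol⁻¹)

Product: 9.33×10¹⁸ / 6.022×10²³ = 1.549×10⁻⁵ mol.
Photons that must be absorbed: 1.549×10⁻⁵ / 0.516 = 3.002×10⁻⁵ mol.
Fraction absorbed: 1 − 10^(−1.20) = 0.9369.
Incident photons needed: 3.002×10⁻⁵ / 0.9369 = 3.204×10⁻⁵ mol.
Photon energy: hc/λ = 6.513×10⁻¹⁹ J; per mole, 3.922×10⁵ J mol⁻¹.
Energy required: 3.204×10⁻⁵ × 3.922×10⁵ = 12.6 J.

12.6 J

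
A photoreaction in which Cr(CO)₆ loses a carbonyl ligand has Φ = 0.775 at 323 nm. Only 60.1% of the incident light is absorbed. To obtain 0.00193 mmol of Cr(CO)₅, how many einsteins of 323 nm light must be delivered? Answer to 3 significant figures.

4.14e-6 einstein

Product: 0.00193 mmol = 1.93e-6 mol.
Photons that must be absorbed: 1.93e-6 / 0.775 = 2.490e-6 mol.
Incident photons needed: 2.490e-6 / 0.601 = 4.143e-6 mol.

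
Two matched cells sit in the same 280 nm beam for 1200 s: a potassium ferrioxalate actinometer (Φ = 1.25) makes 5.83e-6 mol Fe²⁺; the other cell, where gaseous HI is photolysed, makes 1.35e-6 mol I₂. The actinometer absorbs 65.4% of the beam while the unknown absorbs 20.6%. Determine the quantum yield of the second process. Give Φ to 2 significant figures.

Photons absorbed by the actinometer: 5.83e-6 / 1.25 = 4.664e-6 mol.
Incident flux: 4.664e-6 / 0.654 = 7.131e-6 einstein.
Absorbed by unknown: 0.206 × 7.131e-6 = 1.469e-6 mol.
Φ(unknown) = 1.35e-6 / 1.469e-6 = 0.92.

Φ = 0.92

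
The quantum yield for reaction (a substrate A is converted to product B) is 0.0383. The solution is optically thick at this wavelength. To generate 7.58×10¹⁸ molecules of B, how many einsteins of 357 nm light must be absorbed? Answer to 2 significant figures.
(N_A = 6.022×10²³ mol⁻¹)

3.3×10⁻⁴ einstein

Product: 7.58×10¹⁸ / 6.022×10²³ = 1.259×10⁻⁵ mol.
Photons that must be absorbed: 1.259×10⁻⁵ / 0.0383 = 3.287×10⁻⁴ mol.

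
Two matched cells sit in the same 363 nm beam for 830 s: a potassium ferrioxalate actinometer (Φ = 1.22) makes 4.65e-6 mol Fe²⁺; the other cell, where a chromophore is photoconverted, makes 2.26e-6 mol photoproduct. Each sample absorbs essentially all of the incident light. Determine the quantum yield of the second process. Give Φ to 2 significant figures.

Φ = 0.59

Photons absorbed by the actinometer: 4.65e-6 / 1.22 = 3.811e-6 mol.
Φ(unknown) = 2.26e-6 / 3.811e-6 = 0.59.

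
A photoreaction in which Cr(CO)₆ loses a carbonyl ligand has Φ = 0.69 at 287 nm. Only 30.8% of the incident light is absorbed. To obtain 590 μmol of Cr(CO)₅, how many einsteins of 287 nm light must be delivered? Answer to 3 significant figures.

Product: 590 μmol = 5.90×10⁻⁴ mol.
Photons that must be absorbed: 5.90×10⁻⁴ / 0.69 = 8.551×10⁻⁴ mol.
Incident photons needed: 8.551×10⁻⁴ / 0.308 = 0.002776 mol.

0.00278 einstein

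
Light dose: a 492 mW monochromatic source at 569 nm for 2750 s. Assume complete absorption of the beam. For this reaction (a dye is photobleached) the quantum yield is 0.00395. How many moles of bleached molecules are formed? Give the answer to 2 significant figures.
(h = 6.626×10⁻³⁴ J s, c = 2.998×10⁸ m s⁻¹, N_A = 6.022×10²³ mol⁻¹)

2.5×10⁻⁵ mol

Photon energy at 569 nm: hc/λ = (6.626×10⁻³⁴)(2.998×10⁸)/(569×10⁻⁹) = 3.491×10⁻¹⁹ J.
Energy delivered: (492 mW)(2750 s) = 1353 J.
Photons incident: 1353 / 3.491×10⁻¹⁹ = 3.876×10²¹, i.e. 3.876×10²¹/6.022×10²³ = 0.006436 mol.
Product: Φ × n_abs = 0.00395 × 0.006436 = 2.542×10⁻⁵ mol.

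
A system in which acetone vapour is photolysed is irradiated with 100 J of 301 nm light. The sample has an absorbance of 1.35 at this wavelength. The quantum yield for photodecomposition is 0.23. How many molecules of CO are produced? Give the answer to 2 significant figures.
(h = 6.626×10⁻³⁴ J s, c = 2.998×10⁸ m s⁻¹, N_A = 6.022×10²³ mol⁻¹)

3.3×10¹⁹ molecules

Photon energy at 301 nm: hc/λ = (6.626×10⁻³⁴)(2.998×10⁸)/(301×10⁻⁹) = 6.600×10⁻¹⁹ J.
Photons incident: 100 / 6.600×10⁻¹⁹ = 1.515×10²⁰, i.e. 1.515×10²⁰/6.022×10²³ = 2.516×10⁻⁴ mol.
Fraction absorbed: 1 − 10^(−1.35) = 0.9553.
Photons absorbed: 0.9553 × 2.516×10⁻⁴ = 2.404×10⁻⁴ mol.
Product: Φ × n_abs = 0.23 × 2.404×10⁻⁴ = 5.529×10⁻⁵ mol.
As a count: 5.529×10⁻⁵ × 6.022×10²³ = 3.3×10¹⁹.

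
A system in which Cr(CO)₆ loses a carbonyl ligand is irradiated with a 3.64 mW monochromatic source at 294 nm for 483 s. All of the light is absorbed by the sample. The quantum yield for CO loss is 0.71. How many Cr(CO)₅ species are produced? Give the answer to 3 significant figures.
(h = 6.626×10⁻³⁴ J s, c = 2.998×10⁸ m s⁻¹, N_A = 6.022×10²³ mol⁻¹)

Photon energy at 294 nm: hc/λ = (6.626×10⁻³⁴)(2.998×10⁸)/(294×10⁻⁹) = 6.757×10⁻¹⁹ J.
Energy delivered: (3.64 mW)(483 s) = 1.758 J.
Photons incident: 1.758 / 6.757×10⁻¹⁹ = 2.602×10¹⁸, i.e. 2.602×10¹⁸/6.022×10²³ = 4.321×10⁻⁶ mol.
Product: Φ × n_abs = 0.71 × 4.321×10⁻⁶ = 3.068×10⁻⁶ mol.
As a count: 3.068×10⁻⁶ × 6.022×10²³ = 1.85×10¹⁸.

1.85×10¹⁸ species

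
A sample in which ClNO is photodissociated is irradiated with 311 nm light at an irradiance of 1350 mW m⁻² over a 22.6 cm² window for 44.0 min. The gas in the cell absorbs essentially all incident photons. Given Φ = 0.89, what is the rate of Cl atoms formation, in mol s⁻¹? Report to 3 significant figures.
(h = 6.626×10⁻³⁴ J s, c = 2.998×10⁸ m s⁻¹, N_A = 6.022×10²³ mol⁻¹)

Photon energy at 311 nm: hc/λ = (6.626×10⁻³⁴)(2.998×10⁸)/(311×10⁻⁹) = 6.387×10⁻¹⁹ J.
Energy delivered: (1350 mW m⁻²)(22.6×10⁻⁴ m²)(2640 s) = 8.055 J.
Photons incident: 8.055 / 6.387×10⁻¹⁹ = 1.261×10¹⁹, i.e. 1.261×10¹⁹/6.022×10²³ = 2.094×10⁻⁵ mol.
Product formed: 0.89 × 2.094×10⁻⁵ = 1.864×10⁻⁵ mol.
Rate: 1.864×10⁻⁵ / 2640 s = 7.06×10⁻⁹ mol s⁻¹.

7.06×10⁻⁹ mol s⁻¹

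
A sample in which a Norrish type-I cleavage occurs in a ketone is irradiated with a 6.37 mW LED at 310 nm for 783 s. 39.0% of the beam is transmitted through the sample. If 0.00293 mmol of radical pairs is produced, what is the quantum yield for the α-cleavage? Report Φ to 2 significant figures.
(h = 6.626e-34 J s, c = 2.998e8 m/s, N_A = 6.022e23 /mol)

Product: 0.00293 mmol = 2.93e-6 mol.
Photon energy at 310 nm: hc/λ = (6.626e-34)(2.998e8)/(310e-9) = 6.408e-19 J.
Energy delivered: (6.37 mW)(783 s) = 4.988 J.
Photons incident: 4.988 / 6.408e-19 = 7.784e18, i.e. 7.784e18/6.022e23 = 1.293e-5 mol.
Fraction absorbed: 1 − 39.0/100 = 0.6100.
Photons absorbed: 0.6100 × 1.293e-5 = 7.887e-6 mol.
Φ = 2.93e-6 mol / 7.887e-6 mol photons = 0.37.

Φ = 0.37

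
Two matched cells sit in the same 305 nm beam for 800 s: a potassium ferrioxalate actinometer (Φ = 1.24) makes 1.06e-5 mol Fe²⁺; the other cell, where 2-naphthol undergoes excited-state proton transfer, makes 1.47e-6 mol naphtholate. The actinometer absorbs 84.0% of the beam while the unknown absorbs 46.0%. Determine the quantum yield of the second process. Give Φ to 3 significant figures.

Photons absorbed by the actinometer: 1.06e-5 / 1.24 = 8.548e-6 mol.
Incident flux: 8.548e-6 / 0.840 = 1.018e-5 einstein.
Absorbed by unknown: 0.460 × 1.018e-5 = 4.683e-6 mol.
Φ(unknown) = 1.47e-6 / 4.683e-6 = 0.314.

Φ = 0.314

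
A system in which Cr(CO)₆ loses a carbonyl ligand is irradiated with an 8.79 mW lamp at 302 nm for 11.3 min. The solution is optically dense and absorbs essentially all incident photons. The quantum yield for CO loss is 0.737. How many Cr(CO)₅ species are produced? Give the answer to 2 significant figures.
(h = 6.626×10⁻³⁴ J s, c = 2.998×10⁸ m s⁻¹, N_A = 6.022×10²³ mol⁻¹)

Photon energy at 302 nm: hc/λ = (6.626×10⁻³⁴)(2.998×10⁸)/(302×10⁻⁹) = 6.578×10⁻¹⁹ J.
Energy delivered: (8.79 mW)(678 s) = 5.960 J.
Photons incident: 5.960 / 6.578×10⁻¹⁹ = 9.061×10¹⁸, i.e. 9.061×10¹⁸/6.022×10²³ = 1.505×10⁻⁵ mol.
Product: Φ × n_abs = 0.737 × 1.505×10⁻⁵ = 1.109×10⁻⁵ mol.
As a count: 1.109×10⁻⁵ × 6.022×10²³ = 6.7×10¹⁸.

6.7×10¹⁸ species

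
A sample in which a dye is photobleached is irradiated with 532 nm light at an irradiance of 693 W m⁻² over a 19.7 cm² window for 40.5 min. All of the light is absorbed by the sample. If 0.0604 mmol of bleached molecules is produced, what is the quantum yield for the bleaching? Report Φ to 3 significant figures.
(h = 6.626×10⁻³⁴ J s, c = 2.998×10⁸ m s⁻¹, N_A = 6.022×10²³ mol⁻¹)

Φ = 0.00409

Product: 0.0604 mmol = 6.04×10⁻⁵ mol.
Photon energy at 532 nm: hc/λ = (6.626×10⁻³⁴)(2.998×10⁸)/(532×10⁻⁹) = 3.734×10⁻¹⁹ J.
Energy delivered: (693 W m⁻²)(19.7×10⁻⁴ m²)(2430 s) = 3317 J.
Photons incident: 3317 / 3.734×10⁻¹⁹ = 8.883×10²¹, i.e. 8.883×10²¹/6.022×10²³ = 0.01475 mol.
Φ = 6.04×10⁻⁵ mol / 0.01475 mol photons = 0.00409.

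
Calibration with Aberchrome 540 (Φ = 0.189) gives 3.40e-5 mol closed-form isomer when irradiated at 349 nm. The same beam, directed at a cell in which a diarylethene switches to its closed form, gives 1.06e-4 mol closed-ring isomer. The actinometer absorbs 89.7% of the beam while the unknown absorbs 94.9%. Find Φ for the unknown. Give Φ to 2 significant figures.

Φ = 0.56

Photons absorbed by the actinometer: 3.40e-5 / 0.189 = 1.799e-4 mol.
Incident flux: 1.799e-4 / 0.897 = 2.006e-4 einstein.
Absorbed by unknown: 0.949 × 2.006e-4 = 1.904e-4 mol.
Φ(unknown) = 1.06e-4 / 1.904e-4 = 0.56.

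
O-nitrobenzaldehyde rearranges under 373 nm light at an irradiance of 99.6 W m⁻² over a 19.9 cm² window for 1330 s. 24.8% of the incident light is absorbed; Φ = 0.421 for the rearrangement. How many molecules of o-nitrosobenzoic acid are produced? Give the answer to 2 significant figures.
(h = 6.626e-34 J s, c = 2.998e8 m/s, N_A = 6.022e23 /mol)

Photon energy at 373 nm: hc/λ = (6.626e-34)(2.998e8)/(373e-9) = 5.326e-19 J.
Energy delivered: (99.6 W m⁻²)(19.9e-4 m²)(1330 s) = 263.6 J.
Photons incident: 263.6 / 5.326e-19 = 4.949e20, i.e. 4.949e20/6.022e23 = 8.218e-4 mol.
Photons absorbed: 0.248 × 8.218e-4 = 2.038e-4 mol.
Product: Φ × n_abs = 0.421 × 2.038e-4 = 8.580e-5 mol.
As a count: 8.580e-5 × 6.022e23 = 5.2e19.

5.2e19 molecules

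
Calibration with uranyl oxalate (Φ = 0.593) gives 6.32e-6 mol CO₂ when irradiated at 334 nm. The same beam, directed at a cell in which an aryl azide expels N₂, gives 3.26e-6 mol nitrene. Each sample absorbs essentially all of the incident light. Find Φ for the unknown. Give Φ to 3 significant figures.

Φ = 0.306

Photons absorbed by the actinometer: 6.32e-6 / 0.593 = 1.066e-5 mol.
Φ(unknown) = 3.26e-6 / 1.066e-5 = 0.306.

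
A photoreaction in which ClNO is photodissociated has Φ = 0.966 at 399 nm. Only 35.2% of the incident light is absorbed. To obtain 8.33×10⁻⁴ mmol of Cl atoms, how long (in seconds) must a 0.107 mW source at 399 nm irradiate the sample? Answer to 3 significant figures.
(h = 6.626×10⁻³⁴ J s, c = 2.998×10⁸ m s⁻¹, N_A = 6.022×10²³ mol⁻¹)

Product: 8.33×10⁻⁴ mmol = 8.33×10⁻⁷ mol.
Photons that must be absorbed: 8.33×10⁻⁷ / 0.966 = 8.623×10⁻⁷ mol.
Incident photons needed: 8.623×10⁻⁷ / 0.352 = 2.450×10⁻⁶ mol.
Photon energy: hc/λ = 4.979×10⁻¹⁹ J; per mole, 2.998×10⁵ J mol⁻¹.
Energy required: 2.450×10⁻⁶ × 2.998×10⁵ = 0.7345 J.
Time: 0.7345 J / 0.000107 W = 6860 s.

t ≈ 6860 s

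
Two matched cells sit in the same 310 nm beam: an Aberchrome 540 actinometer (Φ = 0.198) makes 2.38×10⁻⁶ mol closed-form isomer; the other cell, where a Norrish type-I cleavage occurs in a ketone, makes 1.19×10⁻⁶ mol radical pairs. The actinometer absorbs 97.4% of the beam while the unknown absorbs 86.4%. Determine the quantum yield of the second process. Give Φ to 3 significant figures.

Photons absorbed by the actinometer: 2.38×10⁻⁶ / 0.198 = 1.202×10⁻⁵ mol.
Incident flux: 1.202×10⁻⁵ / 0.974 = 1.234×10⁻⁵ einstein.
Absorbed by unknown: 0.864 × 1.234×10⁻⁵ = 1.066×10⁻⁵ mol.
Φ(unknown) = 1.19×10⁻⁶ / 1.066×10⁻⁵ = 0.112.

Φ = 0.112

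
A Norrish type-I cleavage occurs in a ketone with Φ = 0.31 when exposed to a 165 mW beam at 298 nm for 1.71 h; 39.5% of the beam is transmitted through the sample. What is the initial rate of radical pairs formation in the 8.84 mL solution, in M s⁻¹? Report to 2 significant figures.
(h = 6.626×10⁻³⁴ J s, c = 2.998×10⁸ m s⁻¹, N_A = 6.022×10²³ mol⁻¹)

Photon energy at 298 nm: hc/λ = (6.626×10⁻³⁴)(2.998×10⁸)/(298×10⁻⁹) = 6.666×10⁻¹⁹ J.
Energy delivered: (165 mW)(6156 s) = 1016 J.
Photons incident: 1016 / 6.666×10⁻¹⁹ = 1.524×10²¹, i.e. 1.524×10²¹/6.022×10²³ = 0.002531 mol.
Fraction absorbed: 1 − 39.5/100 = 0.6050.
Photons absorbed: 0.6050 × 0.002531 = 0.001531 mol.
Product formed: 0.31 × 0.001531 = 4.746×10⁻⁴ mol.
Rate: 4.746×10⁻⁴ mol / (6156 s × 0.00884 L) = 8.7×10⁻⁶ M s⁻¹.

8.7×10⁻⁶ M s⁻¹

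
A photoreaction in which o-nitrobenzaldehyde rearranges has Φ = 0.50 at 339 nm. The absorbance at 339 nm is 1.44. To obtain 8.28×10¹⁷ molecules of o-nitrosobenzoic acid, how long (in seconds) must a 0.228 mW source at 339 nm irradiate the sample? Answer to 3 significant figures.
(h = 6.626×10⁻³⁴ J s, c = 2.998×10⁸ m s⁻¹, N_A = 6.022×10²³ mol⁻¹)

t ≈ 4420 s

Product: 8.28×10¹⁷ / 6.022×10²³ = 1.375×10⁻⁶ mol.
Photons that must be absorbed: 1.375×10⁻⁶ / 0.50 = 2.750×10⁻⁶ mol.
Fraction absorbed: 1 − 10^(−1.44) = 0.9637.
Incident photons needed: 2.750×10⁻⁶ / 0.9637 = 2.854×10⁻⁶ mol.
Photon energy: hc/λ = 5.860×10⁻¹⁹ J; per mole, 3.529×10⁵ J mol⁻¹.
Energy required: 2.854×10⁻⁶ × 3.529×10⁵ = 1.007 J.
Time: 1.007 J / 0.000228 W = 4420 s.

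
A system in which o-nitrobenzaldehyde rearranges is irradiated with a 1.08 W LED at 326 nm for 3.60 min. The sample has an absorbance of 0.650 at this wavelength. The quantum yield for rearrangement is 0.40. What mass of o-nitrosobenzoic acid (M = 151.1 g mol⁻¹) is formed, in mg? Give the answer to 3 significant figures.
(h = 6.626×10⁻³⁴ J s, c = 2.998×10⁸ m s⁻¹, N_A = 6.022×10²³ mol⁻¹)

29.8 mg

Photon energy at 326 nm: hc/λ = (6.626×10⁻³⁴)(2.998×10⁸)/(326×10⁻⁹) = 6.093×10⁻¹⁹ J.
Energy delivered: (1.08 W)(216 s) = 233.3 J.
Photons incident: 233.3 / 6.093×10⁻¹⁹ = 3.829×10²⁰, i.e. 3.829×10²⁰/6.022×10²³ = 6.358×10⁻⁴ mol.
Fraction absorbed: 1 − 10^(−0.650) = 0.7761.
Photons absorbed: 0.7761 × 6.358×10⁻⁴ = 4.934×10⁻⁴ mol.
Product: Φ × n_abs = 0.40 × 4.934×10⁻⁴ = 1.974×10⁻⁴ mol.
Mass: 1.974×10⁻⁴ × 151.1 = 0.02983 g = 29.8 mg.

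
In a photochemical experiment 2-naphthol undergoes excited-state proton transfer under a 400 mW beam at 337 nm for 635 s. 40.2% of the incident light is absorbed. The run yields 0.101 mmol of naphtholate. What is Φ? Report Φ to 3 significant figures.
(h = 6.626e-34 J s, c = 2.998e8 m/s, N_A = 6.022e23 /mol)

Product: 0.101 mmol = 1.01e-4 mol.
Photon energy at 337 nm: hc/λ = (6.626e-34)(2.998e8)/(337e-9) = 5.895e-19 J.
Energy delivered: (400 mW)(635 s) = 254.0 J.
Photons incident: 254.0 / 5.895e-19 = 4.309e20, i.e. 4.309e20/6.022e23 = 7.155e-4 mol.
Photons absorbed: 0.402 × 7.155e-4 = 2.876e-4 mol.
Φ = 1.01e-4 mol / 2.876e-4 mol photons = 0.351.

Φ = 0.351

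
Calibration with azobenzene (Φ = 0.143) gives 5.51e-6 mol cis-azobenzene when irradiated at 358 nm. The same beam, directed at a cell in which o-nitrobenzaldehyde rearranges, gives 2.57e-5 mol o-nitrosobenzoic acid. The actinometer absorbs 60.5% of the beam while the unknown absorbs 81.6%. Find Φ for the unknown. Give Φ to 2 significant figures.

Φ = 0.49

Photons absorbed by the actinometer: 5.51e-6 / 0.143 = 3.853e-5 mol.
Incident flux: 3.853e-5 / 0.605 = 6.369e-5 einstein.
Absorbed by unknown: 0.816 × 6.369e-5 = 5.197e-5 mol.
Φ(unknown) = 2.57e-5 / 5.197e-5 = 0.49.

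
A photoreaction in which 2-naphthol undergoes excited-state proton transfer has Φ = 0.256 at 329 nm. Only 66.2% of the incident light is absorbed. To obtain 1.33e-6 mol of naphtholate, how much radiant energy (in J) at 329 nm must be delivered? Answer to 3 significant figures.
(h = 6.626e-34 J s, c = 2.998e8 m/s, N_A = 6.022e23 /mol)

Photons that must be absorbed: 1.33e-6 / 0.256 = 5.195e-6 mol.
Incident photons needed: 5.195e-6 / 0.662 = 7.847e-6 mol.
Photon energy: hc/λ = 6.038e-19 J; per mole, 3.636e5 J mol⁻¹.
Energy required: 7.847e-6 × 3.636e5 = 2.85 J.

2.85 J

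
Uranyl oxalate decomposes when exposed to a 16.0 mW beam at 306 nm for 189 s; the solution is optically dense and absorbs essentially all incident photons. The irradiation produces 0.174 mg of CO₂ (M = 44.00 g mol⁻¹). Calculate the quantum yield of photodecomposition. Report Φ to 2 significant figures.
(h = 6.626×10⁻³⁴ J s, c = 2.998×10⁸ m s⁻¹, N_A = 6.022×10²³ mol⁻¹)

Φ = 0.51

Product: 0.174 mg / 44.00 g mol⁻¹ = 3.955×10⁻⁶ mol.
Photon energy at 306 nm: hc/λ = (6.626×10⁻³⁴)(2.998×10⁸)/(306×10⁻⁹) = 6.492×10⁻¹⁹ J.
Energy delivered: (16.0 mW)(189 s) = 3.024 J.
Photons incident: 3.024 / 6.492×10⁻¹⁹ = 4.658×10¹⁸, i.e. 4.658×10¹⁸/6.022×10²³ = 7.735×10⁻⁶ mol.
Φ = 3.955×10⁻⁶ mol / 7.735×10⁻⁶ mol photons = 0.51.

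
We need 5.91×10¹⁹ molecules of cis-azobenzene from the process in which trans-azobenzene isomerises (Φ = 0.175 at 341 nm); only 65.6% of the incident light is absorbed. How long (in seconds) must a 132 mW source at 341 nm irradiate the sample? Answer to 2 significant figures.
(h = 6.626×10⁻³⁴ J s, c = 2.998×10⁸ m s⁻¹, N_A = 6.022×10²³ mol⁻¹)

Product: 5.91×10¹⁹ / 6.022×10²³ = 9.814×10⁻⁵ mol.
Photons that must be absorbed: 9.814×10⁻⁵ / 0.175 = 5.608×10⁻⁴ mol.
Incident photons needed: 5.608×10⁻⁴ / 0.656 = 8.549×10⁻⁴ mol.
Photon energy: hc/λ = 5.825×10⁻¹⁹ J; per mole, 3.508×10⁵ J mol⁻¹.
Energy required: 8.549×10⁻⁴ × 3.508×10⁵ = 299.9 J.
Time: 299.9 J / 0.132 W = 2300 s.

t ≈ 2300 s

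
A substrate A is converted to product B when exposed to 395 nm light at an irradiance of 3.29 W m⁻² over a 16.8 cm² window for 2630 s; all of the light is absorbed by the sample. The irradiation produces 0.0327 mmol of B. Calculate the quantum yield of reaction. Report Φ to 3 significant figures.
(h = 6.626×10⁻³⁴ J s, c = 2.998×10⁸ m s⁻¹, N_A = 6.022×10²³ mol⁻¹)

Product: 0.0327 mmol = 3.27×10⁻⁵ mol.
Photon energy at 395 nm: hc/λ = (6.626×10⁻³⁴)(2.998×10⁸)/(395×10⁻⁹) = 5.029×10⁻¹⁹ J.
Energy delivered: (3.29 W m⁻²)(16.8×10⁻⁴ m²)(2630 s) = 14.54 J.
Photons incident: 14.54 / 5.029×10⁻¹⁹ = 2.891×10¹⁹, i.e. 2.891×10¹⁹/6.022×10²³ = 4.801×10⁻⁵ mol.
Φ = 3.27×10⁻⁵ mol / 4.801×10⁻⁵ mol photons = 0.681.

Φ = 0.681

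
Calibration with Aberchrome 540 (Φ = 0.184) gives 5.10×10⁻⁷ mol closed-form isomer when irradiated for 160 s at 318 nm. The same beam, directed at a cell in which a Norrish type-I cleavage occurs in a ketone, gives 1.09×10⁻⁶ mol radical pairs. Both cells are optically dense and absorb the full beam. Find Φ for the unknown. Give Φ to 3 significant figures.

Φ = 0.393

Photons absorbed by the actinometer: 5.10×10⁻⁷ / 0.184 = 2.772×10⁻⁶ mol.
Φ(unknown) = 1.09×10⁻⁶ / 2.772×10⁻⁶ = 0.393.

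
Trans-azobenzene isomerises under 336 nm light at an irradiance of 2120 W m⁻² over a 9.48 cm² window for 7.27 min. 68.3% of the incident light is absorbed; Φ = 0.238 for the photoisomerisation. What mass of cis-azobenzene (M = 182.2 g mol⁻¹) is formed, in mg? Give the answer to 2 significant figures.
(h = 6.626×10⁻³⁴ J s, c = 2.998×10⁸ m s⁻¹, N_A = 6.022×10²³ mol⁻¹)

Photon energy at 336 nm: hc/λ = (6.626×10⁻³⁴)(2.998×10⁸)/(336×10⁻⁹) = 5.912×10⁻¹⁹ J.
Energy delivered: (2120 W m⁻²)(9.48×10⁻⁴ m²)(436.2 s) = 876.7 J.
Photons incident: 876.7 / 5.912×10⁻¹⁹ = 1.483×10²¹, i.e. 1.483×10²¹/6.022×10²³ = 0.002463 mol.
Photons absorbed: 0.683 × 0.002463 = 0.001682 mol.
Product: Φ × n_abs = 0.238 × 0.001682 = 4.003×10⁻⁴ mol.
Mass: 4.003×10⁻⁴ × 182.2 = 0.07293 g = 73 mg.

73 mg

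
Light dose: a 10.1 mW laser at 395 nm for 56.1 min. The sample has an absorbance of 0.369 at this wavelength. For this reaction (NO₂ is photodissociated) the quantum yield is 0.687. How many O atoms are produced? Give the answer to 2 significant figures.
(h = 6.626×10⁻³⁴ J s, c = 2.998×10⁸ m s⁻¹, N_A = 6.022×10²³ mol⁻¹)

2.7×10¹⁹ atoms

Photon energy at 395 nm: hc/λ = (6.626×10⁻³⁴)(2.998×10⁸)/(395×10⁻⁹) = 5.029×10⁻¹⁹ J.
Energy delivered: (10.1 mW)(3366 s) = 34.00 J.
Photons incident: 34.00 / 5.029×10⁻¹⁹ = 6.761×10¹⁹, i.e. 6.761×10¹⁹/6.022×10²³ = 1.123×10⁻⁴ mol.
Fraction absorbed: 1 − 10^(−0.369) = 0.5724.
Photons absorbed: 0.5724 × 1.123×10⁻⁴ = 6.428×10⁻⁵ mol.
Product: Φ × n_abs = 0.687 × 6.428×10⁻⁵ = 4.416×10⁻⁵ mol.
As a count: 4.416×10⁻⁵ × 6.022×10²³ = 2.7×10¹⁹.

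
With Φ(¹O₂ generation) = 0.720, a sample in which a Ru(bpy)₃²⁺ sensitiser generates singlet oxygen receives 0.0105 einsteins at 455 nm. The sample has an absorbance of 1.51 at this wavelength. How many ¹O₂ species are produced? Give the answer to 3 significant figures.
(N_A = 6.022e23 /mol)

Fraction absorbed: 1 − 10^(−1.51) = 0.9691.
Photons absorbed: 0.9691 × 0.0105 = 0.01018 mol.
Product: Φ × n_abs = 0.720 × 0.01018 = 0.007330 mol.
As a count: 0.007330 × 6.022e23 = 4.41e21.

4.41e21 species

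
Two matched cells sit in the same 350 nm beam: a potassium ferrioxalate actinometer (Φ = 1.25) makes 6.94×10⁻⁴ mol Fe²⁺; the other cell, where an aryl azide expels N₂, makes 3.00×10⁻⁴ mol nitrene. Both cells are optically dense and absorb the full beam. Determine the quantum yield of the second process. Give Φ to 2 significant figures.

Φ = 0.54

Photons absorbed by the actinometer: 6.94×10⁻⁴ / 1.25 = 5.552×10⁻⁴ mol.
Φ(unknown) = 3.00×10⁻⁴ / 5.552×10⁻⁴ = 0.54.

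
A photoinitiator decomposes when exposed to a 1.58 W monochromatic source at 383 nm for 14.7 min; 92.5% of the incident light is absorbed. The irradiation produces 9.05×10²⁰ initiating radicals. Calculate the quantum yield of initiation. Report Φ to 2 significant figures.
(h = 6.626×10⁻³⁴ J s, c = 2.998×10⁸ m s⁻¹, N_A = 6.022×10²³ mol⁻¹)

Product: 9.05×10²⁰ / 6.022×10²³ = 0.001503 mol.
Photon energy at 383 nm: hc/λ = (6.626×10⁻³⁴)(2.998×10⁸)/(383×10⁻⁹) = 5.187×10⁻¹⁹ J.
Energy delivered: (1.58 W)(882 s) = 1394 J.
Photons incident: 1394 / 5.187×10⁻¹⁹ = 2.687×10²¹, i.e. 2.687×10²¹/6.022×10²³ = 0.004462 mol.
Photons absorbed: 0.925 × 0.004462 = 0.004127 mol.
Φ = 0.001503 mol / 0.004127 mol photons = 0.36.

Φ = 0.36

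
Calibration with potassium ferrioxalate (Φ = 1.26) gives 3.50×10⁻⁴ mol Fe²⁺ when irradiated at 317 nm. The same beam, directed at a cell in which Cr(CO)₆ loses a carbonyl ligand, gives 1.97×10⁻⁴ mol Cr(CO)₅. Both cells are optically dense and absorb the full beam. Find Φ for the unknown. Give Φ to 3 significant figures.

Photons absorbed by the actinometer: 3.50×10⁻⁴ / 1.26 = 2.778×10⁻⁴ mol.
Φ(unknown) = 1.97×10⁻⁴ / 2.778×10⁻⁴ = 0.709.

Φ = 0.709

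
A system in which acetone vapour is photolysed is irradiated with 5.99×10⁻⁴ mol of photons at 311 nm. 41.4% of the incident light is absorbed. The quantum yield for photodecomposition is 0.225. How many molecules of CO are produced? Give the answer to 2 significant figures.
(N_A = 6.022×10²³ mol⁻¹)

Photons absorbed: 0.414 × 5.99×10⁻⁴ = 2.480×10⁻⁴ mol.
Product: Φ × n_abs = 0.225 × 2.480×10⁻⁴ = 5.580×10⁻⁵ mol.
As a count: 5.580×10⁻⁵ × 6.022×10²³ = 3.4×10¹⁹.

3.4×10¹⁹ molecules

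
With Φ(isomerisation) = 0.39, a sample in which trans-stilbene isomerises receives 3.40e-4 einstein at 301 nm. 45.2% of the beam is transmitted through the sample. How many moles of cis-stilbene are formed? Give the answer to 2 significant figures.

Fraction absorbed: 1 − 45.2/100 = 0.5480.
Photons absorbed: 0.5480 × 3.40e-4 = 1.863e-4 mol.
Product: Φ × n_abs = 0.39 × 1.863e-4 = 7.266e-5 mol.

7.3e-5 mol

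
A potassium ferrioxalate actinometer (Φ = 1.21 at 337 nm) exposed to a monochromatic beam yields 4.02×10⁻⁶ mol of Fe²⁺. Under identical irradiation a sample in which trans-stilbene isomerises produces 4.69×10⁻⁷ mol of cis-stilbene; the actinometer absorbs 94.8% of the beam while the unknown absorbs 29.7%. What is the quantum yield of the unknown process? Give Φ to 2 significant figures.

Photons absorbed by the actinometer: 4.02×10⁻⁶ / 1.21 = 3.322×10⁻⁶ mol.
Incident flux: 3.322×10⁻⁶ / 0.948 = 3.504×10⁻⁶ einstein.
Absorbed by unknown: 0.297 × 3.504×10⁻⁶ = 1.041×10⁻⁶ mol.
Φ(unknown) = 4.69×10⁻⁷ / 1.041×10⁻⁶ = 0.45.

Φ = 0.45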